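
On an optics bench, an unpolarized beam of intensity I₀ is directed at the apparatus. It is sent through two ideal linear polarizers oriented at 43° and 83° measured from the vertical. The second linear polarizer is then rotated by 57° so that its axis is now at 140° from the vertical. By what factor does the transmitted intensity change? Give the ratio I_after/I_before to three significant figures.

Before rotation:
Unpolarized light through the first polarizer → I₁ = ½ I₀, now polarized at 43°.
I₂ = I₁ cos²(83° − 43°) = 0.5 I₀ · cos²(40°) = 0.2934 I₀.
After rotation:
Unpolarized light through the first polarizer → I₁ = ½ I₀, now polarized at 43°.
Angle between axes 1 and 2: 83°. I₂ = 0.5 I₀ · cos²(83°) = 0.007426 I₀.
Ratio = 0.007426 / 0.2934 = 0.02531.

I_new/I_old ≈ 0.0253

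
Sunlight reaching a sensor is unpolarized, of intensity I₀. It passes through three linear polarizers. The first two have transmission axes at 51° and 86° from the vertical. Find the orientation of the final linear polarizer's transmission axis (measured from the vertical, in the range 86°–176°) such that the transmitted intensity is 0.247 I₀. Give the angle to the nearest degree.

Unpolarized light through the first polarizer → I₁ = ½ I₀, now polarized at 51°.
I₂ = I₁ cos²(86° − 51°) = 0.5 I₀ · cos²(35°) = 0.3355 I₀.
Need I₃/I₀ = 0.247, so cos²(θ − 86°) = 0.247 / 0.3355 = 0.7362.
θ − 86° = arccos(√0.7362) = 30.9°, giving θ ≈ 86 + 30.9 = 116.9°.

θ ≈ 117°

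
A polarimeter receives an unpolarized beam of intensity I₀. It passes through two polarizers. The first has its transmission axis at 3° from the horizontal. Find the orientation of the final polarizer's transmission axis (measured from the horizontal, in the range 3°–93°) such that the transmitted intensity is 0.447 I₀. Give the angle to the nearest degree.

θ ≈ 22°

Unpolarized light through the first polarizer → I₁ = ½ I₀, now polarized at 3°.
Need I₂/I₀ = 0.447, so cos²(θ − 3°) = 0.447 / 0.5 = 0.894.
θ − 3° = arccos(√0.894) = 19.0°, giving θ ≈ 3 + 19.0 = 22.0°.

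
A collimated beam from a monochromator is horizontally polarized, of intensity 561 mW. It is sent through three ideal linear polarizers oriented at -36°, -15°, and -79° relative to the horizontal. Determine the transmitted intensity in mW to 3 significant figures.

By Malus's law, I₁ = 561 mW · cos²(36°) = 367.2 mW.
I₂ = I₁ · cos²(21°) = 367.2 · 0.8716 = 320 mW.
I₃ = I₂ · cos²(64°) = 320 · 0.1922 = 61.5 mW.

I ≈ 61.5 mW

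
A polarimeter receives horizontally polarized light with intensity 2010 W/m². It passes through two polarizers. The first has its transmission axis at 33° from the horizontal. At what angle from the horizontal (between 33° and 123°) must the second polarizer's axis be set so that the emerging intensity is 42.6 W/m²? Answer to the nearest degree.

θ ≈ 113°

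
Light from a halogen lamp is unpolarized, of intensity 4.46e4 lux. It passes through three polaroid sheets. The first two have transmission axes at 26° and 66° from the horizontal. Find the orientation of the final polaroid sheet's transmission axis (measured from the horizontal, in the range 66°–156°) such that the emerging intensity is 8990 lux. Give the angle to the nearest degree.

θ ≈ 100°

Unpolarized light through the first polarizer → I₁ = ½ I₀, now polarized at 26°.
I₂ = I₁ cos²(66° − 26°) = 0.5 I₀ · cos²(40°) = 0.2934 I₀.
Target fraction: 8990 / 4.46e4 lux = 0.2016 of I₀.
Need I₃/I₀ = 0.2016, so cos²(θ − 66°) = 0.2016 / 0.2934 = 0.687.
θ − 66° = arccos(√0.687) = 34.0°, giving θ ≈ 66 + 34.0 = 100.0°.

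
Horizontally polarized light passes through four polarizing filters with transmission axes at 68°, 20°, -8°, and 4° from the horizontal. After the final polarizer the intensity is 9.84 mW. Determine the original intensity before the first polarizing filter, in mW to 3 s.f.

I₀ ≈ 210 mW

I₁ = I₀ cos²(68° − 0°) = I₀ cos²(68°) = 0.1403 I₀.
I₂ = I₁ cos²(20° − 68°) = 0.1403 I₀ · cos²(48°) = 0.06283 I₀.
I₃ = I₂ cos²(-8° − 20°) = 0.06283 I₀ · cos²(28°) = 0.04898 I₀.
I₄ = I₃ cos²(4° + 8°) = 0.04898 I₀ · cos²(12°) = 0.04687 I₀.
So 9.84 mW = 0.04687 I₀, giving I₀ = 9.84/0.04687 = 210 mW.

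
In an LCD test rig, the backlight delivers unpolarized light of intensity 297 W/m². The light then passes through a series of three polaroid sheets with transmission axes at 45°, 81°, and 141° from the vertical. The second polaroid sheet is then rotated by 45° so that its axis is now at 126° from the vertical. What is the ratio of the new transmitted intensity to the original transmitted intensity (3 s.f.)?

I_new/I_old ≈ 0.140

Before rotation:
Unpolarized light through the first polarizer → I₁ = ½ I₀, now polarized at 45°.
I₂ = I₁ cos²(81° − 45°) = 0.5 I₀ · cos²(36°) = 0.3273 I₀.
I₃ = I₂ cos²(141° − 81°) = 0.3273 I₀ · cos²(60°) = 0.08181 I₀.
After rotation:
Unpolarized light through the first polarizer → I₁ = ½ I₀, now polarized at 45°.
I₂ = I₁ cos²(126° − 45°) = 0.5 I₀ · cos²(81°) = 0.01224 I₀.
I₃ = I₂ cos²(141° − 126°) = 0.01224 I₀ · cos²(15°) = 0.01142 I₀.
Ratio = 0.01142 / 0.08181 = 0.1395.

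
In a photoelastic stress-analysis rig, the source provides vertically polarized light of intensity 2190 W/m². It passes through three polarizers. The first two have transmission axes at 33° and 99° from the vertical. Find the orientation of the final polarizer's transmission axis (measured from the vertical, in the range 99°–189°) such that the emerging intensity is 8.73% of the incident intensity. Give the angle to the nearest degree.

By Malus's law, I₁ = I₀ cos²(33° − 0°) = I₀ cos²(33°) = 0.7034 I₀.
I₂ = I₁ cos²(99° − 33°) = 0.7034 I₀ · cos²(66°) = 0.1164 I₀.
Need I₃/I₀ = 0.0873, so cos²(θ − 99°) = 0.0873 / 0.1164 = 0.7502.
θ − 99° = arccos(√0.7502) = 30.0°, giving θ ≈ 99 + 30.0 = 129.0°.

θ ≈ 129°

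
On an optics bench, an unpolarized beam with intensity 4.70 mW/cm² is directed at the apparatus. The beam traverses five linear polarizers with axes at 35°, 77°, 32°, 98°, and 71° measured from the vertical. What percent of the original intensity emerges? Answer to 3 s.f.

Unpolarized light through the first polarizer → I₁ = 4.70 mW/cm²/2 = 2.35 mW/cm², polarized at 35°.
I₂ = I₁ · cos²(42°) = 2.35 · 0.5523 = 1.298 mW/cm².
I₃ = I₂ · cos²(45°) = 1.298 · 0.5 = 0.6489 mW/cm².
I₄ = I₃ · cos²(66°) = 0.6489 · 0.1654 = 0.1074 mW/cm².
I₅ = I₄ · cos²(27°) = 0.1074 · 0.7939 = 0.08523 mW/cm².
That is 1.813% of the incident intensity.

≈ 1.81%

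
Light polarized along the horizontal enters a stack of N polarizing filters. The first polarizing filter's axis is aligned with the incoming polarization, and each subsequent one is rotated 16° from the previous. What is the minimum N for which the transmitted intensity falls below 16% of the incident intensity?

N = 25

First polarizer is aligned with the polarization: full transmission.
Each further stage multiplies by cos²(16°) = 0.924.
After N polarizers: T = 0.924^(N−1). Require T < 0.16 ⇒ N−1 > ln(0.16)/ln(0.924) = 23.19, so N−1 ≥ 24 and N = 25.
Check: N=25 gives T = 0.1501 < 0.16; N=24 gives T = 0.1624.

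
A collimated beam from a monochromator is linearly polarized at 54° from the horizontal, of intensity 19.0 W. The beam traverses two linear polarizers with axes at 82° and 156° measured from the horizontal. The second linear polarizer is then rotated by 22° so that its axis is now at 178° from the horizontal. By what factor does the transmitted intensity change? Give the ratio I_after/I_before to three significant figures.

I_new/I_old ≈ 0.144

Before rotation:
I₁ = I₀ cos²(82° − 54°) = I₀ cos²(28°) = 0.7796 I₀.
I₂ = I₁ cos²(156° − 82°) = 0.7796 I₀ · cos²(74°) = 0.05923 I₀.
After rotation:
I₁ = I₀ cos²(82° − 54°) = I₀ cos²(28°) = 0.7796 I₀.
Angle between axes 1 and 2: 84°. I₂ = 0.7796 I₀ · cos²(84°) = 0.008518 I₀.
Ratio = 0.008518 / 0.05923 = 0.1438.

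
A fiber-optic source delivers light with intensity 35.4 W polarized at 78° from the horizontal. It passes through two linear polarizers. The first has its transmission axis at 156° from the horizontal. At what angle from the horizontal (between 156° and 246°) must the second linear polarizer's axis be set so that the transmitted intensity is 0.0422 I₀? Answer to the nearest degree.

θ ≈ 165°

By Malus's law, I₁ = I₀ cos²(156° − 78°) = I₀ cos²(78°) = 0.04323 I₀.
Need I₂/I₀ = 0.0422, so cos²(θ − 156°) = 0.0422 / 0.04323 = 0.9762.
θ − 156° = arccos(√0.9762) = 8.9°, giving θ ≈ 156 + 8.9 = 164.9°.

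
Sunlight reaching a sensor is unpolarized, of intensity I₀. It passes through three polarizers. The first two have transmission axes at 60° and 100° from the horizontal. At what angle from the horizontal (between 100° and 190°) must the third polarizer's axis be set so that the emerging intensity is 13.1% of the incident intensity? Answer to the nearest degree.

θ ≈ 148°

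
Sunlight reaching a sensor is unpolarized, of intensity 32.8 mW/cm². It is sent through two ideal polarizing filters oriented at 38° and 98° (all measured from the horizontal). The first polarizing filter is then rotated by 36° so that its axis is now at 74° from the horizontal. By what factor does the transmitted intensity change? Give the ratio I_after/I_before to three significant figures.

Before rotation:
Unpolarized light through the first polarizer → I₁ = ½ I₀, now polarized at 38°.
I₂ = I₁ cos²(98° − 38°) = 0.5 I₀ · cos²(60°) = 0.125 I₀.
After rotation:
Unpolarized light through the first polarizer → I₁ = ½ I₀, now polarized at 74°.
I₂ = I₁ cos²(98° − 74°) = 0.5 I₀ · cos²(24°) = 0.4173 I₀.
Ratio = 0.4173 / 0.125 = 3.338.

I_new/I_old ≈ 3.34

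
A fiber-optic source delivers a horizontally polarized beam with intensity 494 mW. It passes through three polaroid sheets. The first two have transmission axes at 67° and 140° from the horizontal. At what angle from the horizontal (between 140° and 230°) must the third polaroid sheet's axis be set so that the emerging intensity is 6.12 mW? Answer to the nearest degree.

I₁ = I₀ cos²(67° − 0°) = I₀ cos²(67°) = 0.1527 I₀.
I₂ = I₁ cos²(140° − 67°) = 0.1527 I₀ · cos²(73°) = 0.01305 I₀.
Target fraction: 6.12 / 494 mW = 0.01239 of I₀.
Need I₃/I₀ = 0.01239, so cos²(θ − 140°) = 0.01239 / 0.01305 = 0.9493.
θ − 140° = arccos(√0.9493) = 13.0°, giving θ ≈ 140 + 13.0 = 153.0°.

θ ≈ 153°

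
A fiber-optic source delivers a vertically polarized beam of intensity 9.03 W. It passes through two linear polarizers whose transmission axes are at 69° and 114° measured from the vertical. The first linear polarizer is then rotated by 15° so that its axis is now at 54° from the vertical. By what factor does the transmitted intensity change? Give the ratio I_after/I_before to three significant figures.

I_new/I_old ≈ 1.35

Before rotation:
By Malus's law, I₁ = I₀ cos²(69° − 0°) = I₀ cos²(69°) = 0.1284 I₀.
I₂ = I₁ cos²(114° − 69°) = 0.1284 I₀ · cos²(45°) = 0.06421 I₀.
After rotation:
I₁ = I₀ cos²(54° − 0°) = I₀ cos²(54°) = 0.3455 I₀.
I₂ = I₁ cos²(114° − 54°) = 0.3455 I₀ · cos²(60°) = 0.08637 I₀.
Ratio = 0.08637 / 0.06421 = 1.345.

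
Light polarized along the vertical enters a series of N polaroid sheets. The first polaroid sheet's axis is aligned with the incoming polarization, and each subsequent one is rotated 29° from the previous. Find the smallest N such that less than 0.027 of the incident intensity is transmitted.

First polarizer is aligned with the polarization: full transmission.
Each further stage multiplies by cos²(29°) = 0.765.
After N polarizers: T = 0.765^(N−1). Require T < 0.027 ⇒ N−1 > ln(0.027)/ln(0.765) = 13.48, so N−1 ≥ 14 and N = 15.
Check: N=15 gives T = 0.02349 < 0.027; N=14 gives T = 0.03071.

N = 15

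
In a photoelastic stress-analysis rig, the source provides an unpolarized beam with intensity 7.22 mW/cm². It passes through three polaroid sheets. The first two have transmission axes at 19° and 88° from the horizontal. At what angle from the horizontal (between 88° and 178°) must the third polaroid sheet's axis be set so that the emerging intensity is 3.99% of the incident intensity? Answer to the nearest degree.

θ ≈ 126°

Unpolarized light through the first polarizer → I₁ = ½ I₀, now polarized at 19°.
I₂ = I₁ cos²(88° − 19°) = 0.5 I₀ · cos²(69°) = 0.06421 I₀.
Need I₃/I₀ = 0.0399, so cos²(θ − 88°) = 0.0399 / 0.06421 = 0.6214.
θ − 88° = arccos(√0.6214) = 38.0°, giving θ ≈ 88 + 38.0 = 126.0°.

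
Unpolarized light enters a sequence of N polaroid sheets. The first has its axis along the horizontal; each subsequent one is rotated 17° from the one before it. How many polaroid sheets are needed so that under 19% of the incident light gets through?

N = 12

First polarizer halves the unpolarized light: factor 1/2.
Each further stage multiplies by cos²(17°) = 0.9145.
After N polarizers: T = 0.5·0.9145^(N−1). Require T < 0.19 ⇒ N−1 > ln(0.19/0.5)/ln(0.9145) = 10.83, so N−1 ≥ 11 and N = 12.
Check: N=12 gives T = 0.1871 < 0.19; N=11 gives T = 0.2046.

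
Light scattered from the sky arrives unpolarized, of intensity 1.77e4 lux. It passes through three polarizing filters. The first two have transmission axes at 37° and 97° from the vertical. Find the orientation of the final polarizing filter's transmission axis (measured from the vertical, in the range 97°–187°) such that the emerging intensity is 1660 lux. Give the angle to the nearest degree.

Unpolarized light through the first polarizer → I₁ = ½ I₀, now polarized at 37°.
I₂ = I₁ cos²(97° − 37°) = 0.5 I₀ · cos²(60°) = 0.125 I₀.
Target fraction: 1660 / 1.77e4 lux = 0.09379 of I₀.
Need I₃/I₀ = 0.09379, so cos²(θ − 97°) = 0.09379 / 0.125 = 0.7503.
θ − 97° = arccos(√0.7503) = 30.0°, giving θ ≈ 97 + 30.0 = 127.0°.

θ ≈ 127°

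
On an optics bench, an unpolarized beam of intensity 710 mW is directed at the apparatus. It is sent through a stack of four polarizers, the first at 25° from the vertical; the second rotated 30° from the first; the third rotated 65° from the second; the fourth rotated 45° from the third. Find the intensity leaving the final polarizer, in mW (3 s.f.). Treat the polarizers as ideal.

Unpolarized light through the first polarizer → I₁ = 710 mW/2 = 355 mW, polarized at 25°.
I₂ = I₁ · cos²(30°) = 355 · 0.75 = 266.3 mW.
I₃ = I₂ · cos²(65°) = 266.3 · 0.1786 = 47.55 mW.
I₄ = I₃ · cos²(45°) = 47.55 · 0.5 = 23.78 mW.

I ≈ 23.8 mW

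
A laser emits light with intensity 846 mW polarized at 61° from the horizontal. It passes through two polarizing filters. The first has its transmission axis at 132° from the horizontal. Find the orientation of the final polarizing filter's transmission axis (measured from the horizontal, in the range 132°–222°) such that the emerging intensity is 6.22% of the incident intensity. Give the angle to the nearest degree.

I₁ = I₀ cos²(132° − 61°) = I₀ cos²(71°) = 0.106 I₀.
Need I₂/I₀ = 0.0622, so cos²(θ − 132°) = 0.0622 / 0.106 = 0.5868.
θ − 132° = arccos(√0.5868) = 40.0°, giving θ ≈ 132 + 40.0 = 172.0°.

θ ≈ 172°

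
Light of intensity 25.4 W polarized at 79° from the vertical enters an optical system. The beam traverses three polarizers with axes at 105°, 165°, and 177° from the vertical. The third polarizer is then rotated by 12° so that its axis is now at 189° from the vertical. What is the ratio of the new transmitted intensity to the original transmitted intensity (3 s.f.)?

Before rotation:
I₁ = I₀ cos²(105° − 79°) = I₀ cos²(26°) = 0.8078 I₀.
I₂ = I₁ cos²(165° − 105°) = 0.8078 I₀ · cos²(60°) = 0.202 I₀.
I₃ = I₂ cos²(177° − 165°) = 0.202 I₀ · cos²(12°) = 0.1932 I₀.
After rotation:
I₁ = I₀ cos²(105° − 79°) = I₀ cos²(26°) = 0.8078 I₀.
I₂ = I₁ cos²(165° − 105°) = 0.8078 I₀ · cos²(60°) = 0.202 I₀.
I₃ = I₂ cos²(189° − 165°) = 0.202 I₀ · cos²(24°) = 0.1685 I₀.
Ratio = 0.1685 / 0.1932 = 0.8723.

I_new/I_old ≈ 0.872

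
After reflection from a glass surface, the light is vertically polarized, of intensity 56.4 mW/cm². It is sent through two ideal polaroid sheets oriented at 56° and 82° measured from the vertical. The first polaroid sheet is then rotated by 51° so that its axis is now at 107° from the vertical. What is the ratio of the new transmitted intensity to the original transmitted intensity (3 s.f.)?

I_new/I_old ≈ 0.278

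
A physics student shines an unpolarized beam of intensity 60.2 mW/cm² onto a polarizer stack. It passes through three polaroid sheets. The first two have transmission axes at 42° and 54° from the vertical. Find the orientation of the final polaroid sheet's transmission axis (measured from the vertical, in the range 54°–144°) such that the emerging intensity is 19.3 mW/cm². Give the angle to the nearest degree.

Unpolarized light through the first polarizer → I₁ = ½ I₀, now polarized at 42°.
I₂ = I₁ cos²(54° − 42°) = 0.5 I₀ · cos²(12°) = 0.4784 I₀.
Target fraction: 19.3 / 60.2 mW/cm² = 0.3206 of I₀.
Need I₃/I₀ = 0.3206, so cos²(θ − 54°) = 0.3206 / 0.4784 = 0.6702.
θ − 54° = arccos(√0.6702) = 35.1°, giving θ ≈ 54 + 35.1 = 89.1°.

θ ≈ 89°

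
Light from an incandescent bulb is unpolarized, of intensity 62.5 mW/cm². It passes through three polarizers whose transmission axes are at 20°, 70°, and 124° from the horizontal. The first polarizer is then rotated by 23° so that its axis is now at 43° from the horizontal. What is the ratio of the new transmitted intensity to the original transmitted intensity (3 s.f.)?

I_new/I_old ≈ 1.92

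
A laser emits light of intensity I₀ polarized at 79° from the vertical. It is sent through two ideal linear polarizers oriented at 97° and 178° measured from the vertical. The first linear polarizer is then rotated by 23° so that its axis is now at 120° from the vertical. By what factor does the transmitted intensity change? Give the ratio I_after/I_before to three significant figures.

Before rotation:
I₁ = I₀ cos²(97° − 79°) = I₀ cos²(18°) = 0.9045 I₀.
I₂ = I₁ cos²(178° − 97°) = 0.9045 I₀ · cos²(81°) = 0.02213 I₀.
After rotation:
I₁ = I₀ cos²(120° − 79°) = I₀ cos²(41°) = 0.5696 I₀.
I₂ = I₁ cos²(178° − 120°) = 0.5696 I₀ · cos²(58°) = 0.1599 I₀.
Ratio = 0.1599 / 0.02213 = 7.226.

I_new/I_old ≈ 7.23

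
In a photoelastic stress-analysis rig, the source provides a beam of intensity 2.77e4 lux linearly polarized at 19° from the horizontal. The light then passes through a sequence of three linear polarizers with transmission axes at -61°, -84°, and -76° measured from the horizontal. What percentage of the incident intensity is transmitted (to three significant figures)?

I₁ = 2.77e4 lux · cos²(80°) = 835.3 lux.
I₂ = I₁ · cos²(23°) = 835.3 · 0.8473 = 707.7 lux.
I₃ = I₂ · cos²(8°) = 707.7 · 0.9806 = 694 lux.
That is 2.506% of the incident intensity.

≈ 2.51%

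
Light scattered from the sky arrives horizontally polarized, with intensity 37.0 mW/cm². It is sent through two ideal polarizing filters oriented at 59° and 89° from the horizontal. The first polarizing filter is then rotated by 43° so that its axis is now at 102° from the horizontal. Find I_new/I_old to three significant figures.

Before rotation:
By Malus's law, I₁ = I₀ cos²(59° − 0°) = I₀ cos²(59°) = 0.2653 I₀.
I₂ = I₁ cos²(89° − 59°) = 0.2653 I₀ · cos²(30°) = 0.1989 I₀.
After rotation:
I₁ = I₀ cos²(102° − 0°) = I₀ cos²(78°) = 0.04323 I₀.
I₂ = I₁ cos²(89° − 102°) = 0.04323 I₀ · cos²(13°) = 0.04104 I₀.
Ratio = 0.04104 / 0.1989 = 0.2063.

I_new/I_old ≈ 0.206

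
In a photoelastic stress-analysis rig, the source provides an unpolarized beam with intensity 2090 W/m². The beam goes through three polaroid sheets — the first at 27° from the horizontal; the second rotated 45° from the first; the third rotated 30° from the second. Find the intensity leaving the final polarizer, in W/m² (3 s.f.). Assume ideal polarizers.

Unpolarized light through the first polarizer → I₁ = 2090 W/m²/2 = 1045 W/m², polarized at 27°.
I₂ = I₁ · cos²(45°) = 1045 · 0.5 = 522.5 W/m².
I₃ = I₂ · cos²(30°) = 522.5 · 0.75 = 391.9 W/m².

I ≈ 392 W/m²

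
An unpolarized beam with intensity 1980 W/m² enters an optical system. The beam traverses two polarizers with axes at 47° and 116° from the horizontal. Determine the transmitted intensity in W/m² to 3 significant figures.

Unpolarized light through the first polarizer → I₁ = 1980 W/m²/2 = 990 W/m², polarized at 47°.
I₂ = I₁ · cos²(69°) = 990 · 0.1284 = 127.1 W/m².

I ≈ 127 W/m²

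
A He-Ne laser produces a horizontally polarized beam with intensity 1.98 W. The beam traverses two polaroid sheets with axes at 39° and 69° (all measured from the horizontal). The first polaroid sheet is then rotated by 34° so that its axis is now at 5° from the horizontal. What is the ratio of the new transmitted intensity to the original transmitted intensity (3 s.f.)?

I_new/I_old ≈ 0.421

Before rotation:
I₁ = I₀ cos²(39° − 0°) = I₀ cos²(39°) = 0.604 I₀.
I₂ = I₁ cos²(69° − 39°) = 0.604 I₀ · cos²(30°) = 0.453 I₀.
After rotation:
I₁ = I₀ cos²(5° − 0°) = I₀ cos²(5°) = 0.9924 I₀.
I₂ = I₁ cos²(69° − 5°) = 0.9924 I₀ · cos²(64°) = 0.1907 I₀.
Ratio = 0.1907 / 0.453 = 0.421.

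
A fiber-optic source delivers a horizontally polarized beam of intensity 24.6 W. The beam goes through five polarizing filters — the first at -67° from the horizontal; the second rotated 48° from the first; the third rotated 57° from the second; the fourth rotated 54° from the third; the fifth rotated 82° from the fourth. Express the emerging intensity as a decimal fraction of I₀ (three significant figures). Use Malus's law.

I/I₀ ≈ 0.000136

By Malus's law, I₁ = 24.6 W · cos²(67°) = 3.756 W.
I₂ = I₁ · cos²(48°) = 3.756 · 0.4477 = 1.682 W.
I₃ = I₂ · cos²(57°) = 1.682 · 0.2966 = 0.4988 W.
I₄ = I₃ · cos²(54°) = 0.4988 · 0.3455 = 0.1723 W.
I₅ = I₄ · cos²(82°) = 0.1723 · 0.01937 = 0.003338 W.
Transmitted fraction = 0.0001357.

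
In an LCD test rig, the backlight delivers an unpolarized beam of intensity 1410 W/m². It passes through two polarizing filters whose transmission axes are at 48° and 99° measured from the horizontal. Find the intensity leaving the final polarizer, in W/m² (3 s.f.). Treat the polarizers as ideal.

I ≈ 279 W/m²

Unpolarized light through the first polarizer → I₁ = 1410 W/m²/2 = 705 W/m², polarized at 48°.
I₂ = I₁ · cos²(51°) = 705 · 0.396 = 279.2 W/m².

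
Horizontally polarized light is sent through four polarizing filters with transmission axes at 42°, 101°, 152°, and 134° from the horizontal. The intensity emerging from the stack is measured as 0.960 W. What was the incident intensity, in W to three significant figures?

I₀ ≈ 18.3 W

I₁ = I₀ cos²(42° − 0°) = I₀ cos²(42°) = 0.5523 I₀.
I₂ = I₁ cos²(101° − 42°) = 0.5523 I₀ · cos²(59°) = 0.1465 I₀.
I₃ = I₂ cos²(152° − 101°) = 0.1465 I₀ · cos²(51°) = 0.05802 I₀.
I₄ = I₃ cos²(134° − 152°) = 0.05802 I₀ · cos²(18°) = 0.05248 I₀.
So 0.960 W = 0.05248 I₀, giving I₀ = 0.960/0.05248 = 18.29 W.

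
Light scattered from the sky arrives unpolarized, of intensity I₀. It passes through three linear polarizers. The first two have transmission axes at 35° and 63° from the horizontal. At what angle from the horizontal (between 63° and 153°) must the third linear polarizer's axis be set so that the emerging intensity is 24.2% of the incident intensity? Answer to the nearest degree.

Unpolarized light through the first polarizer → I₁ = ½ I₀, now polarized at 35°.
I₂ = I₁ cos²(63° − 35°) = 0.5 I₀ · cos²(28°) = 0.3898 I₀.
Need I₃/I₀ = 0.242, so cos²(θ − 63°) = 0.242 / 0.3898 = 0.6208.
θ − 63° = arccos(√0.6208) = 38.0°, giving θ ≈ 63 + 38.0 = 101.0°.

θ ≈ 101°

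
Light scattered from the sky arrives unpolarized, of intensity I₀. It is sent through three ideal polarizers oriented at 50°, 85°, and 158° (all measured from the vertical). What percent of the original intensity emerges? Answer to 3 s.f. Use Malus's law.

≈ 2.87%

Unpolarized light through the first polarizer → I₁ = ½ I₀, now polarized at 50°.
I₂ = I₁ cos²(85° − 50°) = 0.5 I₀ · cos²(35°) = 0.3355 I₀.
I₃ = I₂ cos²(158° − 85°) = 0.3355 I₀ · cos²(73°) = 0.02868 I₀.
That is 2.868% of the incident intensity.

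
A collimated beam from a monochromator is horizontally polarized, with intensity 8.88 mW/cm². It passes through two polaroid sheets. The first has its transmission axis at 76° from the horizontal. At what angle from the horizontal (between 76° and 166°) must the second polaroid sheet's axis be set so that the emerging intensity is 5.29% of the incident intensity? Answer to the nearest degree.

I₁ = I₀ cos²(76° − 0°) = I₀ cos²(76°) = 0.05853 I₀.
Need I₂/I₀ = 0.0529, so cos²(θ − 76°) = 0.0529 / 0.05853 = 0.9039.
θ − 76° = arccos(√0.9039) = 18.1°, giving θ ≈ 76 + 18.1 = 94.1°.

θ ≈ 94°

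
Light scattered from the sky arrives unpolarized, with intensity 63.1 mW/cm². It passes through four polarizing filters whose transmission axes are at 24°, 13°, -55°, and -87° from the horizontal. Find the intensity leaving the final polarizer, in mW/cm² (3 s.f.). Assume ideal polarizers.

I ≈ 3.07 mW/cm²

Unpolarized light through the first polarizer → I₁ = 63.1 mW/cm²/2 = 31.55 mW/cm², polarized at 24°.
I₂ = I₁ · cos²(11°) = 31.55 · 0.9636 = 30.4 mW/cm².
I₃ = I₂ · cos²(68°) = 30.4 · 0.1403 = 4.266 mW/cm².
I₄ = I₃ · cos²(32°) = 4.266 · 0.7192 = 3.068 mW/cm².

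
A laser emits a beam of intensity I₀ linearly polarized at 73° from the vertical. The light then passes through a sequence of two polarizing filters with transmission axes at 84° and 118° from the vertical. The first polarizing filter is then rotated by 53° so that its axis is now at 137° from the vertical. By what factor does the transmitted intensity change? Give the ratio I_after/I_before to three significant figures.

I_new/I_old ≈ 0.259

Before rotation:
I₁ = I₀ cos²(84° − 73°) = I₀ cos²(11°) = 0.9636 I₀.
I₂ = I₁ cos²(118° − 84°) = 0.9636 I₀ · cos²(34°) = 0.6623 I₀.
After rotation:
I₁ = I₀ cos²(137° − 73°) = I₀ cos²(64°) = 0.1922 I₀.
I₂ = I₁ cos²(118° − 137°) = 0.1922 I₀ · cos²(19°) = 0.1718 I₀.
Ratio = 0.1718 / 0.6623 = 0.2594.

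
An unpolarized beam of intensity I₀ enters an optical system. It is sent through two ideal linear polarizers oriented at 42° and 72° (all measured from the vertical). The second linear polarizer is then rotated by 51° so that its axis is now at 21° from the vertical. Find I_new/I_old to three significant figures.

I_new/I_old ≈ 1.16

Before rotation:
Unpolarized light through the first polarizer → I₁ = ½ I₀, now polarized at 42°.
I₂ = I₁ cos²(72° − 42°) = 0.5 I₀ · cos²(30°) = 0.375 I₀.
After rotation:
Unpolarized light through the first polarizer → I₁ = ½ I₀, now polarized at 42°.
I₂ = I₁ cos²(21° − 42°) = 0.5 I₀ · cos²(21°) = 0.4358 I₀.
Ratio = 0.4358 / 0.375 = 1.162.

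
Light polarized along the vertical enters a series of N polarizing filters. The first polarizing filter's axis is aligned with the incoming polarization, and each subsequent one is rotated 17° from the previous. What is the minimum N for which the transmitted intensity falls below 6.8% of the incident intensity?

N = 32

First polarizer is aligned with the polarization: full transmission.
Each further stage multiplies by cos²(17°) = 0.9145.
After N polarizers: T = 0.9145^(N−1). Require T < 0.068 ⇒ N−1 > ln(0.068)/ln(0.9145) = 30.08, so N−1 ≥ 31 and N = 32.
Check: N=32 gives T = 0.06266 < 0.068; N=31 gives T = 0.06851.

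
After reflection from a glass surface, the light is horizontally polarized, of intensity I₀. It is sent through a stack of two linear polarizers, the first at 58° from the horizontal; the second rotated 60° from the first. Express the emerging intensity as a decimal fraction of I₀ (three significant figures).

≈ 0.0702 I₀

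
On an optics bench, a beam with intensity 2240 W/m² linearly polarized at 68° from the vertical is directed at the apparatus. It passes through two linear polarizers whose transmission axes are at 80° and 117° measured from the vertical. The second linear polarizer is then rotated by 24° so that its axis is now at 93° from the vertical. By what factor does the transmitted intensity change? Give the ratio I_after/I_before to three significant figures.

Before rotation:
I₁ = I₀ cos²(80° − 68°) = I₀ cos²(12°) = 0.9568 I₀.
I₂ = I₁ cos²(117° − 80°) = 0.9568 I₀ · cos²(37°) = 0.6102 I₀.
After rotation:
I₁ = I₀ cos²(80° − 68°) = I₀ cos²(12°) = 0.9568 I₀.
I₂ = I₁ cos²(93° − 80°) = 0.9568 I₀ · cos²(13°) = 0.9084 I₀.
Ratio = 0.9084 / 0.6102 = 1.489.

I_new/I_old ≈ 1.49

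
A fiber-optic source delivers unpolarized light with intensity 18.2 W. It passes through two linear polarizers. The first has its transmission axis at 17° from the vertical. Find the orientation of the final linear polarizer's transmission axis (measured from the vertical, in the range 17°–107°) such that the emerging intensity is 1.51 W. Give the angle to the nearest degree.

Unpolarized light through the first polarizer → I₁ = ½ I₀, now polarized at 17°.
Target fraction: 1.51 / 18.2 W = 0.08297 of I₀.
Need I₂/I₀ = 0.08297, so cos²(θ − 17°) = 0.08297 / 0.5 = 0.1659.
θ − 17° = arccos(√0.1659) = 66.0°, giving θ ≈ 17 + 66.0 = 83.0°.

θ ≈ 83°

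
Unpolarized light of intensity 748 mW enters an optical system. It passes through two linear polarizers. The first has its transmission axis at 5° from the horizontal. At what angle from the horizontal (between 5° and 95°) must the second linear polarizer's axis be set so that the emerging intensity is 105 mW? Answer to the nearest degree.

Unpolarized light through the first polarizer → I₁ = ½ I₀, now polarized at 5°.
Target fraction: 105 / 748 mW = 0.1404 of I₀.
Need I₂/I₀ = 0.1404, so cos²(θ − 5°) = 0.1404 / 0.5 = 0.2807.
θ − 5° = arccos(√0.2807) = 58.0°, giving θ ≈ 5 + 58.0 = 63.0°.

θ ≈ 63°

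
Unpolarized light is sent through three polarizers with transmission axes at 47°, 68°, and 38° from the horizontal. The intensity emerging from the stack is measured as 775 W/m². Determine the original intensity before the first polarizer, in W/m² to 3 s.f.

Unpolarized light through the first polarizer → I₁ = ½ I₀, now polarized at 47°.
I₂ = I₁ cos²(68° − 47°) = 0.5 I₀ · cos²(21°) = 0.4358 I₀.
I₃ = I₂ cos²(38° − 68°) = 0.4358 I₀ · cos²(30°) = 0.3268 I₀.
So 775 W/m² = 0.3268 I₀, giving I₀ = 775/0.3268 = 2371 W/m².

I₀ ≈ 2370 W/m²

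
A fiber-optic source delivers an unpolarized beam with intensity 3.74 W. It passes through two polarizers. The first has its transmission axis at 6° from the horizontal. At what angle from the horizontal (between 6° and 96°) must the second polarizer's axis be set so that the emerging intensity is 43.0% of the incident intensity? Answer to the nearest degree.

Unpolarized light through the first polarizer → I₁ = ½ I₀, now polarized at 6°.
Need I₂/I₀ = 0.43, so cos²(θ − 6°) = 0.43 / 0.5 = 0.86.
θ − 6° = arccos(√0.86) = 22.0°, giving θ ≈ 6 + 22.0 = 28.0°.

θ ≈ 28°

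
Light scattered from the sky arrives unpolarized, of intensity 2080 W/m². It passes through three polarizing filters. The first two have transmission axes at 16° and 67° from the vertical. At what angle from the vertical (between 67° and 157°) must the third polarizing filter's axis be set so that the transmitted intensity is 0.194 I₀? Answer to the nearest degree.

θ ≈ 75°

Unpolarized light through the first polarizer → I₁ = ½ I₀, now polarized at 16°.
I₂ = I₁ cos²(67° − 16°) = 0.5 I₀ · cos²(51°) = 0.198 I₀.
Need I₃/I₀ = 0.194, so cos²(θ − 67°) = 0.194 / 0.198 = 0.9797.
θ − 67° = arccos(√0.9797) = 8.2°, giving θ ≈ 67 + 8.2 = 75.2°.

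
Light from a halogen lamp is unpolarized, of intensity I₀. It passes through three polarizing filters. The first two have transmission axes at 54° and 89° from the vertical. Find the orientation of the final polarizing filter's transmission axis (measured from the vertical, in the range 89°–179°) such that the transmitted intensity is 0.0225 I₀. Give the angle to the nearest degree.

Unpolarized light through the first polarizer → I₁ = ½ I₀, now polarized at 54°.
I₂ = I₁ cos²(89° − 54°) = 0.5 I₀ · cos²(35°) = 0.3355 I₀.
Need I₃/I₀ = 0.0225, so cos²(θ − 89°) = 0.0225 / 0.3355 = 0.06706.
θ − 89° = arccos(√0.06706) = 75.0°, giving θ ≈ 89 + 75.0 = 164.0°.

θ ≈ 164°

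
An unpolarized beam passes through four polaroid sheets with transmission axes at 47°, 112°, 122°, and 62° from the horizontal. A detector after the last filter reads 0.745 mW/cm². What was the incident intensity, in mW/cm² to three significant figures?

Unpolarized light through the first polarizer → I₁ = ½ I₀, now polarized at 47°.
I₂ = I₁ cos²(112° − 47°) = 0.5 I₀ · cos²(65°) = 0.0893 I₀.
I₃ = I₂ cos²(122° − 112°) = 0.0893 I₀ · cos²(10°) = 0.08661 I₀.
I₄ = I₃ cos²(62° − 122°) = 0.08661 I₀ · cos²(60°) = 0.02165 I₀.
So 0.745 mW/cm² = 0.02165 I₀, giving I₀ = 0.745/0.02165 = 34.41 mW/cm².

I₀ ≈ 34.4 mW/cm²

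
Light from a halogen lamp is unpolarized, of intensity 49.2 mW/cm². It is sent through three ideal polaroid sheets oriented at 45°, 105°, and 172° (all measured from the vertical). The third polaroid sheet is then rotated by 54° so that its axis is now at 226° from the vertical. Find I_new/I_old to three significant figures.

I_new/I_old ≈ 1.74

Before rotation:
Unpolarized light through the first polarizer → I₁ = ½ I₀, now polarized at 45°.
I₂ = I₁ cos²(105° − 45°) = 0.5 I₀ · cos²(60°) = 0.125 I₀.
I₃ = I₂ cos²(172° − 105°) = 0.125 I₀ · cos²(67°) = 0.01908 I₀.
After rotation:
Unpolarized light through the first polarizer → I₁ = ½ I₀, now polarized at 45°.
I₂ = I₁ cos²(105° − 45°) = 0.5 I₀ · cos²(60°) = 0.125 I₀.
Angle between axes 2 and 3: 59°. I₃ = 0.125 I₀ · cos²(59°) = 0.03316 I₀.
Ratio = 0.03316 / 0.01908 = 1.737.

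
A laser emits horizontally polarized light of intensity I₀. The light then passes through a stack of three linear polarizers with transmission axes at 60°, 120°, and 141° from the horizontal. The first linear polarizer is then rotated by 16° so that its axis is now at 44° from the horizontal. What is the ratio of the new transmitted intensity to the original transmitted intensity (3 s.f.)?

I_new/I_old ≈ 0.485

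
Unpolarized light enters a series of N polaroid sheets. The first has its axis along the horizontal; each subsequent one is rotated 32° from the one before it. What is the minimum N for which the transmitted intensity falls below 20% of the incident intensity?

N = 4

First polarizer halves the unpolarized light: factor 1/2.
Each further stage multiplies by cos²(32°) = 0.7192.
After N polarizers: T = 0.5·0.7192^(N−1). Require T < 0.20 ⇒ N−1 > ln(0.20/0.5)/ln(0.7192) = 2.78, so N−1 ≥ 3 and N = 4.
Check: N=4 gives T = 0.186 < 0.20; N=3 gives T = 0.2586.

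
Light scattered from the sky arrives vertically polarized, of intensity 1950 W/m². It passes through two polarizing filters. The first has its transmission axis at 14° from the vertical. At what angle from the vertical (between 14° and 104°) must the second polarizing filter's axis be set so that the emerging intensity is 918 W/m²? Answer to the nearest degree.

By Malus's law, I₁ = I₀ cos²(14° − 0°) = I₀ cos²(14°) = 0.9415 I₀.
Target fraction: 918 / 1950 W/m² = 0.4708 of I₀.
Need I₂/I₀ = 0.4708, so cos²(θ − 14°) = 0.4708 / 0.9415 = 0.5.
θ − 14° = arccos(√0.5) = 45.0°, giving θ ≈ 14 + 45.0 = 59.0°.

θ ≈ 59°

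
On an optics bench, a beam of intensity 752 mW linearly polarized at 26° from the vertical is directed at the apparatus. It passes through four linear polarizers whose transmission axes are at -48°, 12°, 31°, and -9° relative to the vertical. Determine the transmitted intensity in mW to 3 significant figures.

I ≈ 7.49 mW

I₁ = 752 mW · cos²(74°) = 57.13 mW.
I₂ = I₁ · cos²(60°) = 57.13 · 0.25 = 14.28 mW.
I₃ = I₂ · cos²(19°) = 14.28 · 0.894 = 12.77 mW.
I₄ = I₃ · cos²(40°) = 12.77 · 0.5868 = 7.493 mW.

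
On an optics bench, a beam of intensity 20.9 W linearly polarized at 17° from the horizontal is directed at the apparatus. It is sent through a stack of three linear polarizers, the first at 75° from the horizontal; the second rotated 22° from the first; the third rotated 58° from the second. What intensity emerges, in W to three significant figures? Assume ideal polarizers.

I ≈ 1.42 W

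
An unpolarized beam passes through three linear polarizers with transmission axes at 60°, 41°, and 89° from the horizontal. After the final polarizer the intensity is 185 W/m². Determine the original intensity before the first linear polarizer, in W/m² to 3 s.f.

I₀ ≈ 924 W/m²

Unpolarized light through the first polarizer → I₁ = ½ I₀, now polarized at 60°.
I₂ = I₁ cos²(41° − 60°) = 0.5 I₀ · cos²(19°) = 0.447 I₀.
I₃ = I₂ cos²(89° − 41°) = 0.447 I₀ · cos²(48°) = 0.2001 I₀.
So 185 W/m² = 0.2001 I₀, giving I₀ = 185/0.2001 = 924.4 W/m².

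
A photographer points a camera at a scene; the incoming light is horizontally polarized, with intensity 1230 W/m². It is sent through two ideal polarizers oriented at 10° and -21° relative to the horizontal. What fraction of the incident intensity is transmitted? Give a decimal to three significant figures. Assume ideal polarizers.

I/I₀ ≈ 0.713

I₁ = 1230 W/m² · cos²(10°) = 1193 W/m².
I₂ = I₁ · cos²(31°) = 1193 · 0.7347 = 876.5 W/m².
Transmitted fraction = 0.7126.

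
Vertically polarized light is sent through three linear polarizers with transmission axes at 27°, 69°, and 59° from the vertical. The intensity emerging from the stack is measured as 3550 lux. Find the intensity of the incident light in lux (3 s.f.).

By Malus's law, I₁ = I₀ cos²(27° − 0°) = I₀ cos²(27°) = 0.7939 I₀.
I₂ = I₁ cos²(69° − 27°) = 0.7939 I₀ · cos²(42°) = 0.4384 I₀.
I₃ = I₂ cos²(59° − 69°) = 0.4384 I₀ · cos²(10°) = 0.4252 I₀.
So 3550 lux = 0.4252 I₀, giving I₀ = 3550/0.4252 = 8349 lux.

I₀ ≈ 8350 lux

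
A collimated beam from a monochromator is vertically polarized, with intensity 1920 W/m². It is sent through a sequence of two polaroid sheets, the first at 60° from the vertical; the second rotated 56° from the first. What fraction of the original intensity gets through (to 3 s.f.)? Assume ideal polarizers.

I/I₀ ≈ 0.0782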